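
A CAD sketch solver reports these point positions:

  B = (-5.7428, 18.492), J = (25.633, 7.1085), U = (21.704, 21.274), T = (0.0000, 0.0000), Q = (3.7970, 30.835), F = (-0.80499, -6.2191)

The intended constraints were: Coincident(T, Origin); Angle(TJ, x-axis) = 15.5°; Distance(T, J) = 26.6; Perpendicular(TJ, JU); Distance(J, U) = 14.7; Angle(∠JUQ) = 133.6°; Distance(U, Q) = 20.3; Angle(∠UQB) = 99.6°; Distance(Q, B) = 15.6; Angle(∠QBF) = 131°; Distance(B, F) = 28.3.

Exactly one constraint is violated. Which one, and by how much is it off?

Distance(B, F) = 28.3 — off by 3.10.

T = (0.00, 0.00) ✓; TJ at 15.50° ✓; |TJ| = 26.60 ✓; ∠(TJ, JU) = 90.00° ✓; |JU| = 14.70 ✓; ∠JUQ = 133.6° ✓; |UQ| = 20.30 ✓; ∠UQB = 99.60° ✓; |QB| = 15.60 ✓; ∠QBF = 131.0° ✓; |BF| = 25.20 ✗.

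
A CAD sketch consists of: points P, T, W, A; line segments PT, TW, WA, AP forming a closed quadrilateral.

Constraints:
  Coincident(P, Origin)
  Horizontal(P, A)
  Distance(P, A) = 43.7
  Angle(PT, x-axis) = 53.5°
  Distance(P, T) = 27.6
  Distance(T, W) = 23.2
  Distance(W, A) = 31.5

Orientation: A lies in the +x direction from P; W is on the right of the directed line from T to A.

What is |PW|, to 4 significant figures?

12.22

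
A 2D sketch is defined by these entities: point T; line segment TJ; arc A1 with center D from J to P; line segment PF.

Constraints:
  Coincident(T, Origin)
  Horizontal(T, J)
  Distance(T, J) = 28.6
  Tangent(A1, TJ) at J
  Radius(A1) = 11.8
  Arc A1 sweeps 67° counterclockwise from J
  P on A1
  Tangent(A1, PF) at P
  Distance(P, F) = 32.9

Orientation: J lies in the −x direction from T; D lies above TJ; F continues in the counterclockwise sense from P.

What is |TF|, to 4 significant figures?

37.79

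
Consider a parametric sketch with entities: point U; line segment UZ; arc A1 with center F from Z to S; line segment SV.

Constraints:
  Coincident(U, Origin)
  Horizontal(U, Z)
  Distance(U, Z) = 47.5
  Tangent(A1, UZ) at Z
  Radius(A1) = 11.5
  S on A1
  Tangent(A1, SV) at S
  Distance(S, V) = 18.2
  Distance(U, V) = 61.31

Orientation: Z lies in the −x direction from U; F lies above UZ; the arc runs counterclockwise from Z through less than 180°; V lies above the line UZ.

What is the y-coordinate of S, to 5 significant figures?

19.518

U is at the origin; UZ is horizontal with |UZ| = 47.5 and Z on the −x side, so Z = (-47.500, 0.0000). A1 meets UZ tangentially, so FZ is at right angles to UZ, so F = Z + (0, 11.5) = (-47.500, 11.500). Since FS ⟂ SV (tangency), |FV| = √(11.5² + 18.2²) = 21.529 regardless of where S sits on A1. So V lies on both circle(U, 61.31) and circle(F, 21.529); the above-UZ intersection is V = (-51.947, 32.565). S is the foot of the tangent from V: S = (-39.257, 19.518).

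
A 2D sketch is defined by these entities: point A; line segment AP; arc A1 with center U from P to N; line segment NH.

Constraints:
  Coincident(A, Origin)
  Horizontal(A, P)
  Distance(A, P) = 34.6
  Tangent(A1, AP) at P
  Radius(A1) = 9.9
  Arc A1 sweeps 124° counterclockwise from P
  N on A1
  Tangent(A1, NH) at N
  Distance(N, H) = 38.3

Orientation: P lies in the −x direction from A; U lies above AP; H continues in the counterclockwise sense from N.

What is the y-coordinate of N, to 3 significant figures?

15.4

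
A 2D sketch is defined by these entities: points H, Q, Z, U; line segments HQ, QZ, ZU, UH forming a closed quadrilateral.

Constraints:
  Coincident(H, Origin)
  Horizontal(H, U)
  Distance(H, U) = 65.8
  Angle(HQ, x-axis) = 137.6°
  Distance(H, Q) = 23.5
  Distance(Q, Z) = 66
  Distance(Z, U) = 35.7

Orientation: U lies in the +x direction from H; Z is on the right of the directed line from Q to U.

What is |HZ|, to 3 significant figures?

42.9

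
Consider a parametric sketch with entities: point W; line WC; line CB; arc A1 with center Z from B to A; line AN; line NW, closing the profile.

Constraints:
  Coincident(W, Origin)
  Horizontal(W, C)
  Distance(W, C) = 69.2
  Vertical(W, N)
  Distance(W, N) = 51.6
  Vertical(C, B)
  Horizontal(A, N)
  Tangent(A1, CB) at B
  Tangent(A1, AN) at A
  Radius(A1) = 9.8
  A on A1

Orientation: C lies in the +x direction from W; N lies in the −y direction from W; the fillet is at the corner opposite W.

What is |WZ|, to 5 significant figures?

72.633

WN is vertical with |WN| = 51.6 and N on the −y side, so N = (0.0000, -51.600). The virtual corner opposite W is at (69.200, -51.600). Tangency of A1 to CB means the radius ZB is perpendicular to CB and since A1 is tangent to AN there, ZA ⟂ AN, with radius 9.8, so the center Z sits 9.8 in from both sides at Z = (59.400, -41.800). Then |WZ| = |Z − W| = 72.633.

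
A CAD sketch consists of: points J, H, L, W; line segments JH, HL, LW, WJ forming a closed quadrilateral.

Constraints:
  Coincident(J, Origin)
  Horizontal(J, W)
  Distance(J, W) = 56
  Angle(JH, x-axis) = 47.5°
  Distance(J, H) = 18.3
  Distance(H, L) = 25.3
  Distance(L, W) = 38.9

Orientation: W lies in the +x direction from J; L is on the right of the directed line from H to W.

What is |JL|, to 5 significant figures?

21.688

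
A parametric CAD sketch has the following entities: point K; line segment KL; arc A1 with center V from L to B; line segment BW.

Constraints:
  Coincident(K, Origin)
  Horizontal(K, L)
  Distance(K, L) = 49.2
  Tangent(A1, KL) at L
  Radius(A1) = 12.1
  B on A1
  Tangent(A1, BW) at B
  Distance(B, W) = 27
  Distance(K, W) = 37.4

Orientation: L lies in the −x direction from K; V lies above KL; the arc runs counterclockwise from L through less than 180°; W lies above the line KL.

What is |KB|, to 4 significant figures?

39.41

Checks: |VB| = 12.10 ✓; ∠(VB, BW) = 90.00° ✓; |BW| = 27.00 ✓; |KW| = 37.40 ✓.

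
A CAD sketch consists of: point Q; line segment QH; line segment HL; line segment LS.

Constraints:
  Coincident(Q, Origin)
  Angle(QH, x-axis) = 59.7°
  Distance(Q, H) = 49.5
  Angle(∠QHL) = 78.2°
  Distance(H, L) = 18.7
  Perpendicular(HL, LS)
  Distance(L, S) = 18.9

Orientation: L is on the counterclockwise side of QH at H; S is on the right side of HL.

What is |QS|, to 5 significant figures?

67.898

Q is at the origin; QH runs at 59.7° with length 49.5, so H = 49.5·(cos 59.7°, sin 59.7°) = (24.974, 42.738). ∠QHL = 78.2°, so HL runs at 59.7° + (180° − 78.2°) = 161.50° from the x-axis; with |HL| = 18.7, L = H + 18.7·(cos 161.50°, sin 161.50°) = (7.2405, 48.672). HL is perpendicular to LS; with |LS| = 18.9 on the right of HL, S = L + 18.9·(0.31730, 0.94832) = (13.238, 66.595). Then |QS| = |S − Q| = 67.898.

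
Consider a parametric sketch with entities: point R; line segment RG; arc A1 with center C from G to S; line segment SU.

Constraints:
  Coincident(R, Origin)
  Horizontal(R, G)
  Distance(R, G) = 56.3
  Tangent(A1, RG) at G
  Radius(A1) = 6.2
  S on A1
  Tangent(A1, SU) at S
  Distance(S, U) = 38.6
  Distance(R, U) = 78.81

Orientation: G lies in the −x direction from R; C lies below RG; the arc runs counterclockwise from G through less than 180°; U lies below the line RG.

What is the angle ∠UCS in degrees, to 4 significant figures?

80.87°

Checks: |CS| = 6.200 ✓; ∠(CS, SU) = 90.00° ✓; |SU| = 38.60 ✓; |RU| = 78.81 ✓.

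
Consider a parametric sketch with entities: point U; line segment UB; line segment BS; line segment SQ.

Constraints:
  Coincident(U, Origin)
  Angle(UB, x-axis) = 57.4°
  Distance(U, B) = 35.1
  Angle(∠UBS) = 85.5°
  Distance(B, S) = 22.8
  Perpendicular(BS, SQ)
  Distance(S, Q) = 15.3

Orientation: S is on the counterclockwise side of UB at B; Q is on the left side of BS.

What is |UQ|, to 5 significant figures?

28.100

U is at the origin; UB runs at 57.4° with length 35.1, so B = 35.1·(cos 57.4°, sin 57.4°) = (18.911, 29.570). ∠UBS = 85.5°, so BS runs at 57.4° + (180° − 85.5°) = 151.90° from the x-axis; with |BS| = 22.8, S = B + 22.8·(cos 151.90°, sin 151.90°) = (-1.2016, 40.309). The perpendicularity gives SQ at right angles to BS; with |SQ| = 15.3 on the left of BS, Q = S + 15.3·(-0.47101, -0.88213) = (-8.4081, 26.813). Then |UQ| = |Q − U| = 28.100.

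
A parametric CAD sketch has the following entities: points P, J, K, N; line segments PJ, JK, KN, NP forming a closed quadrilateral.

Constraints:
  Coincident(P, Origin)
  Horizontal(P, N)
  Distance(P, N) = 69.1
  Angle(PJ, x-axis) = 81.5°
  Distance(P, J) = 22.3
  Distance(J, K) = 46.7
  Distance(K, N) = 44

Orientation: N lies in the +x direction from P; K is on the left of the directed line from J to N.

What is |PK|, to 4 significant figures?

60.63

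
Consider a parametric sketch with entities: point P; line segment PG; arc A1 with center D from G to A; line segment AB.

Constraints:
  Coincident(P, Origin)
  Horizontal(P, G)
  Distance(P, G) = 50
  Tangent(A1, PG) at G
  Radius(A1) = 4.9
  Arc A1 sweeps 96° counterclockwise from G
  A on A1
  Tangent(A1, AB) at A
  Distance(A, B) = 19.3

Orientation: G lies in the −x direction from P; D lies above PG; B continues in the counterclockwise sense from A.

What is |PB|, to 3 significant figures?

53.2

P is at the origin; PG is horizontal with |PG| = 50.0 and G on the −x side, so G = (-50.0, 0.00). Since A1 is tangent to PG there, DG ⟂ PG, so D = G + (0, 4.9) = (-50.0, 4.90). On A1, G sits at bearing -90° from D; a 96° counterclockwise sweep puts A at bearing 6°, so A = D + 4.9·(cos 6°, sin 6°) = (-45.1, 5.41). Since A1 is tangent to AB there, DA ⟂ AB, so AB runs along (−sin 6°, cos 6°); with |AB| = 19.3, B = (-47.1, 24.6). Then |PB| = |B − P| = 53.2.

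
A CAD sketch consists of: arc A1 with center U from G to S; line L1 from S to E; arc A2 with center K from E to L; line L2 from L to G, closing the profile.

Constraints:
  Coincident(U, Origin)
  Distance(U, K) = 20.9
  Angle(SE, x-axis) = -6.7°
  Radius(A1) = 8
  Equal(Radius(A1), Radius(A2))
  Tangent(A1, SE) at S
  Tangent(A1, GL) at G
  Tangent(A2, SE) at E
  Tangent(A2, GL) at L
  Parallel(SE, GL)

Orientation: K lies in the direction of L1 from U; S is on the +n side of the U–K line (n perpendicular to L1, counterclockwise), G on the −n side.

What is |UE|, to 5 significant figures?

22.379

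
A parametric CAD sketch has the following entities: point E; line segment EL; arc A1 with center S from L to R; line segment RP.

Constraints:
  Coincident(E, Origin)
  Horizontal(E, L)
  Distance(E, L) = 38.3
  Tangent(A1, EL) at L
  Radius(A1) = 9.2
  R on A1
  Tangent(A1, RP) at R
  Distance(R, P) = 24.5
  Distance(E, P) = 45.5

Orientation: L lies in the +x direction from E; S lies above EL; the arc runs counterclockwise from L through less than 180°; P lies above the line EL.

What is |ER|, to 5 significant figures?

47.874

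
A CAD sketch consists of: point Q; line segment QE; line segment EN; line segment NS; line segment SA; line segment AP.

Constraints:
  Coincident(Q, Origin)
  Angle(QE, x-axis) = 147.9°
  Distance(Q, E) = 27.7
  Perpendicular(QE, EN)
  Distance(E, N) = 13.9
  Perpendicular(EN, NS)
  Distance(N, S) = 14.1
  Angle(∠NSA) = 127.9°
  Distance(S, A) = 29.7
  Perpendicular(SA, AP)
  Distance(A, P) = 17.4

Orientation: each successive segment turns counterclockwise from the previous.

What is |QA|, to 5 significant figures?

10.607

EN is perpendicular to NS, so NS runs at -32.100°; with |NS| = 14.1, S = (-18.907, -4.5480). ∠NSA = 127.9° gives SA at 20.000° from the x-axis; with |SA| = 29.7, A = (9.0016, 5.6100). Then |QA| = |A − Q| = 10.607.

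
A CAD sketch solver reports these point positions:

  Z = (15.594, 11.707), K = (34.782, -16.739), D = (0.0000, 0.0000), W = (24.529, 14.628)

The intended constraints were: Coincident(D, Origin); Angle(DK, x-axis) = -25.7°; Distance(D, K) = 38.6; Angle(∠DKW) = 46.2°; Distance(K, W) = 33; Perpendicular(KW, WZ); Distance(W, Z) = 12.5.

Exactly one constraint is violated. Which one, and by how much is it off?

Distance(W, Z) = 12.5 — off by 3.10.

D = (0.00, 0.00) ✓; DK at -25.70° ✓; |DK| = 38.60 ✓; ∠DKW = 46.20° ✓; |KW| = 33.00 ✓; ∠(KW, WZ) = 90.00° ✓; |WZ| = 9.400 ✗.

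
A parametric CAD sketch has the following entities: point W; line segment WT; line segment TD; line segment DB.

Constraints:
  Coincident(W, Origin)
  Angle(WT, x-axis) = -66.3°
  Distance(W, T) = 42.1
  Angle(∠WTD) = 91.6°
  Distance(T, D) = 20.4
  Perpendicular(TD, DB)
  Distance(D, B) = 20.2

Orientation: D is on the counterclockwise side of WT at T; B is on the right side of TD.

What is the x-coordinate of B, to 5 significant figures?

43.423

∠WTD = 91.6°, so TD runs at -66.3° + (180° − 91.6°) = 22.100° from the x-axis; with |TD| = 20.4, D = T + 20.4·(cos 22.100°, sin 22.100°) = (35.823, -30.874). TD ⟂ DB; with |DB| = 20.2 on the right of TD, B = D + 20.2·(0.37622, -0.92653) = (43.423, -49.590). So B.x = 43.423.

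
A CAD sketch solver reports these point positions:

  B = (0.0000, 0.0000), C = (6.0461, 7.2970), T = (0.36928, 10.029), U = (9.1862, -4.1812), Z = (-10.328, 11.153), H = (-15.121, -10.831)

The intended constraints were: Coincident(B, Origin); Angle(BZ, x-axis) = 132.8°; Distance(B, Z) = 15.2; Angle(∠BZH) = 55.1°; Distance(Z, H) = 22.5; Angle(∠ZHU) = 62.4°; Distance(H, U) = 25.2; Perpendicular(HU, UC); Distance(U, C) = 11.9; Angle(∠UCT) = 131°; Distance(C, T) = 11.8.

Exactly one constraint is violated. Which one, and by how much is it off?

Distance(C, T) = 11.8 — off by 5.50.

B = (0.00, 0.00) ✓; BZ at 132.8° ✓; |BZ| = 15.20 ✓; ∠BZH = 55.10° ✓; |ZH| = 22.50 ✓; ∠ZHU = 62.40° ✓; |HU| = 25.20 ✓; ∠(HU, UC) = 90.00° ✓; |UC| = 11.90 ✓; ∠UCT = 131.0° ✓; |CT| = 6.300 ✗.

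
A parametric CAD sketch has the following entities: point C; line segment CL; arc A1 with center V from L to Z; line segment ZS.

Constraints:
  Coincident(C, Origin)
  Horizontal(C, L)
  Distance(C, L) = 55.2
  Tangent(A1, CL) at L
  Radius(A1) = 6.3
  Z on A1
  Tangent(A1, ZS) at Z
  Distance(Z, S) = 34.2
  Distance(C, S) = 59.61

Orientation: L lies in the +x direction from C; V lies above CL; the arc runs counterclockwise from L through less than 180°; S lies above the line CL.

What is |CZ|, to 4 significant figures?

61.46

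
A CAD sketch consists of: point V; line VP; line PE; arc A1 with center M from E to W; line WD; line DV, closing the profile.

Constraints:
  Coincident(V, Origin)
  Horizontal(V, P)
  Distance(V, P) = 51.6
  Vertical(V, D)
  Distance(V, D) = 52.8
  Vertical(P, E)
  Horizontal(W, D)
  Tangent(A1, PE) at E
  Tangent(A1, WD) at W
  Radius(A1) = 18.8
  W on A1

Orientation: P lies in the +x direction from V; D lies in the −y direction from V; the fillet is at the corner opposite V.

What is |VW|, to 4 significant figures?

62.16

The virtual corner opposite V is at (51.60, -52.80). Since A1 is tangent to PE there, ME ⟂ PE and since A1 is tangent to WD there, MW ⟂ WD, with radius 18.8, so the center M sits 18.8 in from both sides at M = (32.80, -34.00). That places the tangent points at E = (51.60, -34.00) on PE and W = (32.80, -52.80) on WD. Then |VW| = |W − V| = 62.16.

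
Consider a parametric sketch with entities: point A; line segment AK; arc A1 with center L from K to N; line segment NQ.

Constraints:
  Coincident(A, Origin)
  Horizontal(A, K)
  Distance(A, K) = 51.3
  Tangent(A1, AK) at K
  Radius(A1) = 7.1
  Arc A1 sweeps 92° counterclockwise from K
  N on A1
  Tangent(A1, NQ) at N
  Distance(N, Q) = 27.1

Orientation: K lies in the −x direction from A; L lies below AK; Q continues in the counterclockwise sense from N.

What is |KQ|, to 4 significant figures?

34.98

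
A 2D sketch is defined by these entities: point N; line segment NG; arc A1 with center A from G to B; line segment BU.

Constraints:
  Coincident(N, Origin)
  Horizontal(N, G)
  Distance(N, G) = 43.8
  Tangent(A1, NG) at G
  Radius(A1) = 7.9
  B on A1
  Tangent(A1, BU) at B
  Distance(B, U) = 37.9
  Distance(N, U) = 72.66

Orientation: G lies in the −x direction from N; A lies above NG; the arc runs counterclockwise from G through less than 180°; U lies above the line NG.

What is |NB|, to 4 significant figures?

39.13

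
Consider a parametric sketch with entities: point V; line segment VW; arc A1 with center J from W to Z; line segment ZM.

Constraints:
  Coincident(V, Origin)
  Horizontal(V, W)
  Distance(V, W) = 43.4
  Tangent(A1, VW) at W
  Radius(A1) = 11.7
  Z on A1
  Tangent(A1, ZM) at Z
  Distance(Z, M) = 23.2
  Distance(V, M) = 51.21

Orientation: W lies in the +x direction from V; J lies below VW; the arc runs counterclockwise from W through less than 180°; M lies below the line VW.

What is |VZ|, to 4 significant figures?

34.70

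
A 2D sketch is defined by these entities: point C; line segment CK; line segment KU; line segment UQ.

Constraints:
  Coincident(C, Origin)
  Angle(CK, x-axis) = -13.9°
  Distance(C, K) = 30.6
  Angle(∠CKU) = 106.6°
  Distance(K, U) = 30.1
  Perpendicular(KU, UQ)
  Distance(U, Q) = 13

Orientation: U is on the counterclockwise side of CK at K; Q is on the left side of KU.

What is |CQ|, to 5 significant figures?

42.133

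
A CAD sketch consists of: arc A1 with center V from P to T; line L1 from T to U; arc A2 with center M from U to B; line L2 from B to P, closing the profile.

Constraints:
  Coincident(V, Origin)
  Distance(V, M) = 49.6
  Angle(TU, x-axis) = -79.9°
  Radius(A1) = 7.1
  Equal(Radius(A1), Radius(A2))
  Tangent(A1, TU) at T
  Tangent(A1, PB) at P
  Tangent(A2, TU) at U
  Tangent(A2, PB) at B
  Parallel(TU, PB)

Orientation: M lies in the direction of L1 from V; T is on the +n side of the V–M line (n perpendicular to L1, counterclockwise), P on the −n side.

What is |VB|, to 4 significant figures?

50.11

The slot axis is L1's direction at -79.9°, so u = (cos -79.9°, sin -79.9°) = (0.1754, -0.9845) and n = (−sin -79.9°, cos -79.9°) = (0.9845, 0.1754). V is at the origin and M lies 49.6 along u from V, so M = 49.6·u = (8.698, -48.83). Tangency of A1 to both parallel lines with radius 7.1 puts T and P at V ± 7.1·n: T = (6.990, 1.245), P = (-6.990, -1.245). Equal radii place U and B the same way about M: U = M + 7.1·n = (15.69, -47.59), B = M − 7.1·n = (1.708, -50.08). Then |VB| = |B − V| = 50.11.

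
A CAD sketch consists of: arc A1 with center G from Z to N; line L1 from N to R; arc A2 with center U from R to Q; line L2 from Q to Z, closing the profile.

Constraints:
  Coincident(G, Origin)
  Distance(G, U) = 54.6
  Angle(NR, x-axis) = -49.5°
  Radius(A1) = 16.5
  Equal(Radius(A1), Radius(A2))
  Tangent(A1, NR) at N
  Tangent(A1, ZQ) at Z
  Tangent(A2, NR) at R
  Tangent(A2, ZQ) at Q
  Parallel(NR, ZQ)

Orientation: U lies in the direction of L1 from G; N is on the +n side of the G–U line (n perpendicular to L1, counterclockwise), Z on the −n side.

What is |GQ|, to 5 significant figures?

57.039

Tangency of A1 to both parallel lines with radius 16.5 puts N and Z at G ± 16.5·n: N = (12.547, 10.716), Z = (-12.547, -10.716). Equal radii place R and Q the same way about U: R = U + 16.5·n = (48.007, -30.802), Q = U − 16.5·n = (22.913, -52.234). Then |GQ| = |Q − G| = 57.039.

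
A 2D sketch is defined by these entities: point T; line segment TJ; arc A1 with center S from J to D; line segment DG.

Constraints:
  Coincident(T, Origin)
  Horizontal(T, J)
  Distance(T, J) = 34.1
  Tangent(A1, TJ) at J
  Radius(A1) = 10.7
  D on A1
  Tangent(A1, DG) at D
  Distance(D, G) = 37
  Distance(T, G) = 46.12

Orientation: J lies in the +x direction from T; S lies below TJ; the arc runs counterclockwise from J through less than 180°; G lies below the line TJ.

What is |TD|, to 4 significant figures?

25.06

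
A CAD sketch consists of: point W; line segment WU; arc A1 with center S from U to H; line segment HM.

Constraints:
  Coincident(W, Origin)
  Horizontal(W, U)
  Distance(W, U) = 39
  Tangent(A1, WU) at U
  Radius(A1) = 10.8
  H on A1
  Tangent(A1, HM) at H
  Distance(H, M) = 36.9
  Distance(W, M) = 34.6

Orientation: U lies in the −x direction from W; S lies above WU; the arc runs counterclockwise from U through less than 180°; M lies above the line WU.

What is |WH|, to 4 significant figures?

30.70

Checks: W.y = 0.00, U.y = 0.00 ✓; |SH| = 10.80 ✓; ∠(SH, HM) = 90.00° ✓; |HM| = 36.90 ✓; |WM| = 34.60 ✓.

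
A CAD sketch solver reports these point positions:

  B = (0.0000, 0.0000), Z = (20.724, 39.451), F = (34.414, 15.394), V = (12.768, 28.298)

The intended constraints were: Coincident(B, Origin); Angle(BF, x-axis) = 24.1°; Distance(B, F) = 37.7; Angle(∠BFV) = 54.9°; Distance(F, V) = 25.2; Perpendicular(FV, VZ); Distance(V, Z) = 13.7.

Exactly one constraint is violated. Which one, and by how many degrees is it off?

Perpendicular(FV, VZ) — off by 4.70°.

B = (0.00, 0.00) ✓; BF at 24.10° ✓; |BF| = 37.70 ✓; ∠BFV = 54.90° ✓; |FV| = 25.20 ✓; ∠(FV, VZ) = 94.70° ✗; |VZ| = 13.70 ✓.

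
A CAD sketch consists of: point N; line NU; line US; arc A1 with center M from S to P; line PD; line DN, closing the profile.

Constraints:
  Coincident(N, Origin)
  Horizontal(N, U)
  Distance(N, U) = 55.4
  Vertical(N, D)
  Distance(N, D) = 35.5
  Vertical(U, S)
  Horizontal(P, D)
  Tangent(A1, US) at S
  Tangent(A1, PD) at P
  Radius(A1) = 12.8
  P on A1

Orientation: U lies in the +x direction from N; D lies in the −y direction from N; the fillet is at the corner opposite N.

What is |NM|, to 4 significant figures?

48.27

N is at the origin; N and U share the same y with |NU| = 55.4 and U on the +x side, so U = (55.40, 0.000). N and D share the same x with |ND| = 35.5 and D on the −y side, so D = (0.000, -35.50). The virtual corner opposite N is at (55.40, -35.50). Since A1 is tangent to US there, MS ⟂ US and tangency of A1 to PD means the radius MP is perpendicular to PD, with radius 12.8, so the center M sits 12.8 in from both sides at M = (42.60, -22.70). Then |NM| = |M − N| = 48.27.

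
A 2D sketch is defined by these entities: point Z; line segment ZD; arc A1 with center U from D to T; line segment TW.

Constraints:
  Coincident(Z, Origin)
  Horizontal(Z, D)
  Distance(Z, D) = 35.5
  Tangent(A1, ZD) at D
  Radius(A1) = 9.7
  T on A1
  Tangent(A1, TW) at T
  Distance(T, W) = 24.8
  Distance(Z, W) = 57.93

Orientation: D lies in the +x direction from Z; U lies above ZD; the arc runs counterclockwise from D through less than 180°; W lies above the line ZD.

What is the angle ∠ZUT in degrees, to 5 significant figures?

160.11°

Checks: ∠(UD, DZ) = 90.00° ✓; |UT| = 9.700 ✓; ∠(UT, TW) = 90.00° ✓; |TW| = 24.80 ✓; |ZW| = 57.93 ✓.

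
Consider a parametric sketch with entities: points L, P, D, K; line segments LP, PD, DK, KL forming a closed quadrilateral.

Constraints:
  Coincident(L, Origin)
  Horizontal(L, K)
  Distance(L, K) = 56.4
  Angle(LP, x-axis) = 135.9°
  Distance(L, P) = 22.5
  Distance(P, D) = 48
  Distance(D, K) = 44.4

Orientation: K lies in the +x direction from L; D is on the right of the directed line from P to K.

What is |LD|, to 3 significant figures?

25.6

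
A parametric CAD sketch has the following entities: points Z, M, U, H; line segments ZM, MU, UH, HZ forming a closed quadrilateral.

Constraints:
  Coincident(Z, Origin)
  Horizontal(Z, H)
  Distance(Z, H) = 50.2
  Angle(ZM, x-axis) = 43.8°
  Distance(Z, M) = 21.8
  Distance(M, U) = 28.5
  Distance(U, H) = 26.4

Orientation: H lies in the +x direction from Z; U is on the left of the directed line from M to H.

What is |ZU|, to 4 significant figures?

49.31

Z is at the origin; Z and H share the same y with |ZH| = 50.2 and H in +x, so H = (50.2, 0). ZM runs at 43.8° with |ZM| = 21.8, so M = (15.73, 15.09). U is determined by |MU| = 28.5 and |UH| = 26.4 together: it lies at the intersection of circle(M, 28.5) and circle(H, 26.4). With |MH| = 37.62, the foot of the radical line on MH is 20.34 from M and the perpendicular offset is √(28.5² − 20.34²) = 19.96. Taking the left-of-MH solution: U = (42.38, 25.21).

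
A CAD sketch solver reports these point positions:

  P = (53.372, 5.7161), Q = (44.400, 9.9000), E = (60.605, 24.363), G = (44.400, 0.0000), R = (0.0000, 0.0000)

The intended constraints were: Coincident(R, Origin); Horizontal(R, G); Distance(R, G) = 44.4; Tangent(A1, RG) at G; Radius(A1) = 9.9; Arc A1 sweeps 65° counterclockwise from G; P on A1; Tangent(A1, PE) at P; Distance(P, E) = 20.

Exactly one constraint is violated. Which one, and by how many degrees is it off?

Tangent(A1, PE) at P — off by 3.80°.

R = (0.00, 0.00) ✓; R.y = 0.00, G.y = 0.00 ✓; |RG| = 44.40 ✓; ∠(QG, GR) = 90.00° ✓; |QG| = 9.900 ✓; bearing(Q→P) − bearing(Q→G) = 65.00° ✓; |QP| = 9.900 ✓; ∠(QP, PE) = 86.20° ✗; |PE| = 20.00 ✓.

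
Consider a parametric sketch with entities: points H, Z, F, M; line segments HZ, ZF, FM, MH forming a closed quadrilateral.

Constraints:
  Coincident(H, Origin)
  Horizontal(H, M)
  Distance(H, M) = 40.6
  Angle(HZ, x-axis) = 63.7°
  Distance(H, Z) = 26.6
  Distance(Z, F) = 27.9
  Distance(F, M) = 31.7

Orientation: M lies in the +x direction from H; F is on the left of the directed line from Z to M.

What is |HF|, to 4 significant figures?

49.89

H is at the origin; HM is horizontal with |HM| = 40.6 and M in +x, so M = (40.6, 0). HZ runs at 63.7° with |HZ| = 26.6, so Z = (11.79, 23.85). F is determined by |ZF| = 27.9 and |FM| = 31.7 together: it lies at the intersection of circle(Z, 27.9) and circle(M, 31.7). With |ZM| = 37.40, the foot of the radical line on ZM is 15.67 from Z and the perpendicular offset is √(27.9² − 15.67²) = 23.08. Taking the left-of-ZM solution: F = (38.58, 31.64).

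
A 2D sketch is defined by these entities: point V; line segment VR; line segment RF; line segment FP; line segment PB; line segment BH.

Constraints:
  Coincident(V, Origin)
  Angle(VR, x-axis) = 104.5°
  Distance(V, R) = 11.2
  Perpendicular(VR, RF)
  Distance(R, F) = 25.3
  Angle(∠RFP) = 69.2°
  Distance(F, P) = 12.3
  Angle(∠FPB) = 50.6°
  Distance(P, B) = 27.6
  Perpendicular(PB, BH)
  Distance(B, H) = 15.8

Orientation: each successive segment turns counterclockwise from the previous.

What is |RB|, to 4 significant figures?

14.39

V is at the origin; VR runs at 104.5° with length 11.2, so R = (-2.804, 10.84). VR ⟂ RF, so RF runs at -165.5°; with |RF| = 25.3, F = (-27.30, 4.509). ∠RFP = 69.2° gives FP at -54.70° from the x-axis; with |FP| = 12.3, P = (-20.19, -5.530). ∠FPB = 50.6° gives PB at 74.70° from the x-axis; with |PB| = 27.6, B = (-12.91, 21.09). Then |RB| = |B − R| = 14.39.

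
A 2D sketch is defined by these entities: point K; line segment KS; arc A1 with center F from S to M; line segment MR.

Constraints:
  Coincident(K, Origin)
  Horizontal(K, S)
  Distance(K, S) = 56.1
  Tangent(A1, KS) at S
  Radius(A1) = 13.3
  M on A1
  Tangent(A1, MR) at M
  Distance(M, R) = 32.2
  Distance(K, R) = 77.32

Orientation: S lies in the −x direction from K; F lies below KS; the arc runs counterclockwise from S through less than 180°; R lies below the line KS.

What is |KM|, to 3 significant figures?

71.0

Checks: |FS| = 13.30 ✓; |FM| = 13.30 ✓; ∠(FM, MR) = 90.00° ✓; |MR| = 32.20 ✓; |KR| = 77.32 ✓.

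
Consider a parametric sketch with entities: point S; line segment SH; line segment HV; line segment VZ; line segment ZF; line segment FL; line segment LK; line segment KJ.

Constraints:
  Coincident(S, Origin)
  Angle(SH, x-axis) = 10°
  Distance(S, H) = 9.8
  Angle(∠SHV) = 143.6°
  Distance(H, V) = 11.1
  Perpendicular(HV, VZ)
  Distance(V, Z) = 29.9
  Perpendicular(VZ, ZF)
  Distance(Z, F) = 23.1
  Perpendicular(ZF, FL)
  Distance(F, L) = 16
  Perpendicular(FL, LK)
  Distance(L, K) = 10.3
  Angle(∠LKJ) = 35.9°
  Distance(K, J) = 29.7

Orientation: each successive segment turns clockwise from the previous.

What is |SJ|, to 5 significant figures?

31.138

FL is perpendicular to LK, so LK runs at -26.400°; with |LK| = 10.3, K = (1.9480, -9.9928). ∠LKJ = 35.9° gives KJ at -170.50° from the x-axis; with |KJ| = 29.7, J = (-27.345, -14.895). Then |SJ| = |J − S| = 31.138.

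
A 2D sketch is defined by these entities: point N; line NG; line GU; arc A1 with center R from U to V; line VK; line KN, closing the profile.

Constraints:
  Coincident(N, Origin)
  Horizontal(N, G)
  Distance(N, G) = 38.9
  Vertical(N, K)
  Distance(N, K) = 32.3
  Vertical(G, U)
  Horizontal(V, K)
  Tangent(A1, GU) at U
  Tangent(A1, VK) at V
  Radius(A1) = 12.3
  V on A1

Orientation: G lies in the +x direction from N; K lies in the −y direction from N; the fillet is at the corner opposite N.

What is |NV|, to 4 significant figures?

41.84

The virtual corner opposite N is at (38.90, -32.30). Since A1 is tangent to GU there, RU ⟂ GU and A1 meets VK tangentially, so RV is at right angles to VK, with radius 12.3, so the center R sits 12.3 in from both sides at R = (26.60, -20.00). That places the tangent points at U = (38.90, -20.00) on GU and V = (26.60, -32.30) on VK. Then |NV| = |V − N| = 41.84.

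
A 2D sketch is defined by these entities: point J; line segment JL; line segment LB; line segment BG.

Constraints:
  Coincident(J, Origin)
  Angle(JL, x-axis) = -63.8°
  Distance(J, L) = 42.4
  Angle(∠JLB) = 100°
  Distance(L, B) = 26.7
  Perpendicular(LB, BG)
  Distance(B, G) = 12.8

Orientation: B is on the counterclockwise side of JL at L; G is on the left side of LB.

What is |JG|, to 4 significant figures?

44.71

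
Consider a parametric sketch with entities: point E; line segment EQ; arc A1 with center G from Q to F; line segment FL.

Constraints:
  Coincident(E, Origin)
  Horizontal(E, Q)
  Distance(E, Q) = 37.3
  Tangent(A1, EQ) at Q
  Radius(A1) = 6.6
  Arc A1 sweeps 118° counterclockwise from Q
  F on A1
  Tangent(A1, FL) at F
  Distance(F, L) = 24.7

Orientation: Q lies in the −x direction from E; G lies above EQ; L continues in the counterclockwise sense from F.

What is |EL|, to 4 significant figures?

53.36

E is at the origin; EQ is horizontal with |EQ| = 37.3 and Q on the −x side, so Q = (-37.30, 0.000). The tangent condition forces GQ to be normal to EQ, so G = Q + (0, 6.6) = (-37.30, 6.600). On A1, Q sits at bearing -90° from G; a 118° counterclockwise sweep puts F at bearing 28°, so F = G + 6.6·(cos 28°, sin 28°) = (-31.47, 9.699). The tangent condition forces GF to be normal to FL, so FL runs along (−sin 28°, cos 28°); with |FL| = 24.7, L = (-43.07, 31.51). Then |EL| = |L − E| = 53.36.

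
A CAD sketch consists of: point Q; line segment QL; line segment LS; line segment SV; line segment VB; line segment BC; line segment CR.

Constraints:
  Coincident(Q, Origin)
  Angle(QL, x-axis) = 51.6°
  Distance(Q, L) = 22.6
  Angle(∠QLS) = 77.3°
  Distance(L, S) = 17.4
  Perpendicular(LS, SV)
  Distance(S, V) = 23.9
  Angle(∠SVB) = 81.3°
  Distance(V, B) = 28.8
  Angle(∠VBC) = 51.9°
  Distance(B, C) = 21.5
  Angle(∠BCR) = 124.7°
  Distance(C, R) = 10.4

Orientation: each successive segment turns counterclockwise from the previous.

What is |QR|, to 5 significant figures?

17.955

Q is at the origin; QL runs at 51.6° with length 22.6, so L = (14.038, 17.711). ∠QLS = 77.3° gives LS at 154.30° from the x-axis; with |LS| = 17.4, S = (-1.6408, 25.257). LS is perpendicular to SV, so SV runs at -115.70°; with |SV| = 23.9, V = (-12.005, 3.7214). ∠SVB = 81.3° gives VB at -17.000° from the x-axis; with |VB| = 28.8, B = (15.536, -4.6989). ∠VBC = 51.9° gives BC at 111.10° from the x-axis; with |BC| = 21.5, C = (7.7964, 15.360). ∠BCR = 124.7° gives CR at 166.40° from the x-axis; with |CR| = 10.4, R = (-2.3120, 17.805). Then |QR| = |R − Q| = 17.955.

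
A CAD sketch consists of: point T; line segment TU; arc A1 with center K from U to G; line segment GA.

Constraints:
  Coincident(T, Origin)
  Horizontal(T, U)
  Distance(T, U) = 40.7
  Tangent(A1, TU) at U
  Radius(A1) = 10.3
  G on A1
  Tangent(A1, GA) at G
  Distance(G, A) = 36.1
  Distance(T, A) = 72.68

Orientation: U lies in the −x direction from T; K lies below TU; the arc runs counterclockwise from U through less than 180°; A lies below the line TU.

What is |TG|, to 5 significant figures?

51.432

T is at the origin; T and U share the same y with |TU| = 40.7 and U on the −x side, so U = (-40.700, 0.0000). A1 meets TU tangentially, so KU is at right angles to TU, so K = U + (0, -10.3) = (-40.700, -10.300). Since KG ⟂ GA (tangency), |KA| = √(10.3² + 36.1²) = 37.541 regardless of where G sits on A1. So A lies on both circle(T, 72.68) and circle(K, 37.541); the below-TU intersection is A = (-58.226, -43.499). G is the foot of the tangent from A: G = (-50.778, -8.1751).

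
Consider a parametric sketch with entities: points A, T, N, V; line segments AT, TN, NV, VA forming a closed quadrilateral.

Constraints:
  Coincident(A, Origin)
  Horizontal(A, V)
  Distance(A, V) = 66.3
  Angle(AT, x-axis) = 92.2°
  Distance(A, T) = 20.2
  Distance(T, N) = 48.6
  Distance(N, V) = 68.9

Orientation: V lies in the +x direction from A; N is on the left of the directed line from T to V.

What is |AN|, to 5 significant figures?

65.260

Checks: |TN| = 48.60 ✓; |NV| = 68.90 ✓.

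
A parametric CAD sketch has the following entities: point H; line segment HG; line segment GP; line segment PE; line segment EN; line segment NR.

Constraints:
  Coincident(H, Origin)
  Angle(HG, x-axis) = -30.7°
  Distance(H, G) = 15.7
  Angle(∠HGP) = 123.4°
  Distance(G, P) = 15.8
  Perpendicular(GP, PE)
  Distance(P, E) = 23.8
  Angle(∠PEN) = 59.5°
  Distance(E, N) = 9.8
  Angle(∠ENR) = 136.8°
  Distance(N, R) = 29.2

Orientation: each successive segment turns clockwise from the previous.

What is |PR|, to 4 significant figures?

19.01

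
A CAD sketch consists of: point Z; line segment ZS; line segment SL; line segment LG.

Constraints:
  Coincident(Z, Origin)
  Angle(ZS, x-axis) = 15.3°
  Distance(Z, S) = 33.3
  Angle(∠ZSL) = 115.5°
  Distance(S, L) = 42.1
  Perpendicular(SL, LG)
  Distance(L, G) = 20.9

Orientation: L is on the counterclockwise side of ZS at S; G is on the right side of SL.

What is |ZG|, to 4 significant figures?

76.04

Z is at the origin; ZS runs at 15.3° with length 33.3, so S = 33.3·(cos 15.3°, sin 15.3°) = (32.12, 8.787). ∠ZSL = 115.5°, so SL runs at 15.3° + (180° − 115.5°) = 79.80° from the x-axis; with |SL| = 42.1, L = S + 42.1·(cos 79.80°, sin 79.80°) = (39.58, 50.22). SL ⟂ LG; with |LG| = 20.9 on the right of SL, G = L + 20.9·(0.9842, -0.1771) = (60.14, 46.52). Then |ZG| = |G − Z| = 76.04.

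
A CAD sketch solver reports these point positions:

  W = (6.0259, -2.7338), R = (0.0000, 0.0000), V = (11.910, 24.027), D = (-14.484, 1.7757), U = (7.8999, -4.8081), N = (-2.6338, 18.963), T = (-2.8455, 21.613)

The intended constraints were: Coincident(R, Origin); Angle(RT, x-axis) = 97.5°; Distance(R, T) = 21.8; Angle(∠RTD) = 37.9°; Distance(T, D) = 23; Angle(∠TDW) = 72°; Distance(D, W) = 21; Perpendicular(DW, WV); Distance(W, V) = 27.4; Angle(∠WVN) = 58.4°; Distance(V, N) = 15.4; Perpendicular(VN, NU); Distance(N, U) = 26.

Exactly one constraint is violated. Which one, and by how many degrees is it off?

Perpendicular(VN, NU) — off by 4.70°.

R = (0.00, 0.00) ✓; RT at 97.50° ✓; |RT| = 21.80 ✓; ∠RTD = 37.90° ✓; |TD| = 23.00 ✓; ∠TDW = 72.00° ✓; |DW| = 21.00 ✓; ∠(DW, WV) = 90.00° ✓; |WV| = 27.40 ✓; ∠WVN = 58.40° ✓; |VN| = 15.40 ✓; ∠(VN, NU) = 94.70° ✗; |NU| = 26.00 ✓.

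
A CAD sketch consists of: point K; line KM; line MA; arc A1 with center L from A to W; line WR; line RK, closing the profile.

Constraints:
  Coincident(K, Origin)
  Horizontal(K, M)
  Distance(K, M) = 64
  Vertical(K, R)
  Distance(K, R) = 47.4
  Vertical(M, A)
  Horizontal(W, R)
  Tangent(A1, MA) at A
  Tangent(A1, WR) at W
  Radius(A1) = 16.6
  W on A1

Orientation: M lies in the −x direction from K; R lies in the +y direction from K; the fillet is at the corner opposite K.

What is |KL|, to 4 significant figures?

56.53

K is at the origin; K and M share the same y with |KM| = 64.0 and M on the −x side, so M = (-64.00, 0.000). K and R share the same x with |KR| = 47.4 and R on the +y side, so R = (0.000, 47.40). The virtual corner opposite K is at (-64.00, 47.40). Since A1 is tangent to MA there, LA ⟂ MA and the tangent condition forces LW to be normal to WR, with radius 16.6, so the center L sits 16.6 in from both sides at L = (-47.40, 30.80). Then |KL| = |L − K| = 56.53.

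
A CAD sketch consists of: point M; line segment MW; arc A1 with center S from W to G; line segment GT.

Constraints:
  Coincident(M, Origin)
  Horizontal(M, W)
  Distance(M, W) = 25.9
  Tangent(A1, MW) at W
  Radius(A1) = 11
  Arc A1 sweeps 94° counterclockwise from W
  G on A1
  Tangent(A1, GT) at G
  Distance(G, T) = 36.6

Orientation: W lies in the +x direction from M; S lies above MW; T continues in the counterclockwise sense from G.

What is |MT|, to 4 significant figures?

59.23

On A1, W sits at bearing -90° from S; a 94° counterclockwise sweep puts G at bearing 4°, so G = S + 11.0·(cos 4°, sin 4°) = (36.87, 11.77). A1 meets GT tangentially, so SG is at right angles to GT, so GT runs along (−sin 4°, cos 4°); with |GT| = 36.6, T = (34.32, 48.28). Then |MT| = |T − M| = 59.23.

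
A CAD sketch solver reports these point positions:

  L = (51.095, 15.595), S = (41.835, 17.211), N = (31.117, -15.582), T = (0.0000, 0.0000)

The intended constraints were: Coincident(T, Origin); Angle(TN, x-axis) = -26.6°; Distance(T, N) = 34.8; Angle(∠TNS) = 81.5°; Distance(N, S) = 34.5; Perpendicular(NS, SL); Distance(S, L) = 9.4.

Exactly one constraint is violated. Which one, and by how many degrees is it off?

Perpendicular(NS, SL) — off by 8.20°.

T = (0.00, 0.00) ✓; TN at -26.60° ✓; |TN| = 34.80 ✓; ∠TNS = 81.50° ✓; |NS| = 34.50 ✓; ∠(NS, SL) = 81.80° ✗; |SL| = 9.400 ✓.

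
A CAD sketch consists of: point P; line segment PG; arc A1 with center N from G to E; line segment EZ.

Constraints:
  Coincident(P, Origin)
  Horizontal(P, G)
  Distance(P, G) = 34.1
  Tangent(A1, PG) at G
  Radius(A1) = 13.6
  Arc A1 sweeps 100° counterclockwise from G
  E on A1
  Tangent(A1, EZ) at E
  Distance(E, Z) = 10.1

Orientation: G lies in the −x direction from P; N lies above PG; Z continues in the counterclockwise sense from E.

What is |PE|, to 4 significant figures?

26.14

P is at the origin; P and G share the same y with |PG| = 34.1 and G on the −x side, so G = (-34.10, 0.000). Tangency of A1 to PG means the radius NG is perpendicular to PG, so N = G + (0, 13.6) = (-34.10, 13.60). On A1, G sits at bearing -90° from N; a 100° counterclockwise sweep puts E at bearing 10°, so E = N + 13.6·(cos 10°, sin 10°) = (-20.71, 15.96). Then |PE| = |E − P| = 26.14.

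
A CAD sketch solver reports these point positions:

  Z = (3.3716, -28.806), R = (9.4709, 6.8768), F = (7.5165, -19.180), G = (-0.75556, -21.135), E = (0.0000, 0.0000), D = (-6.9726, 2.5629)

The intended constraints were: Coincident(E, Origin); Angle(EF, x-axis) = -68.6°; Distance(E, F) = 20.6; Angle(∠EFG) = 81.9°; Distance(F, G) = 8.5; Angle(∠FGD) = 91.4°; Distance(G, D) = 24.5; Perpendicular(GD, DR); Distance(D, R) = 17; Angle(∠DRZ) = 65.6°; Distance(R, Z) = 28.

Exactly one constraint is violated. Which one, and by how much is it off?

Distance(R, Z) = 28 — off by 8.20.

E = (0.00, 0.00) ✓; EF at -68.60° ✓; |EF| = 20.60 ✓; ∠EFG = 81.90° ✓; |FG| = 8.500 ✓; ∠FGD = 91.40° ✓; |GD| = 24.50 ✓; ∠(GD, DR) = 90.00° ✓; |DR| = 17.00 ✓; ∠DRZ = 65.60° ✓; |RZ| = 36.20 ✗.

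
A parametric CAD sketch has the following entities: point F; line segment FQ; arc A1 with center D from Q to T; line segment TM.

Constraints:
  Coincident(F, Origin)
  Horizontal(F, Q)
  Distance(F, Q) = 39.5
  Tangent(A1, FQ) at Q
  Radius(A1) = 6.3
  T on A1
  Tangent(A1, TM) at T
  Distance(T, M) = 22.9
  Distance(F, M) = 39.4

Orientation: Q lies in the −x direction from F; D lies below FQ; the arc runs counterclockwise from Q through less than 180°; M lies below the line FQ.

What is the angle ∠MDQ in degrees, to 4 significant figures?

152.2°

Checks: ∠(DQ, QF) = 90.00° ✓; |DT| = 6.300 ✓; ∠(DT, TM) = 90.00° ✓; |TM| = 22.90 ✓; |FM| = 39.40 ✓.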